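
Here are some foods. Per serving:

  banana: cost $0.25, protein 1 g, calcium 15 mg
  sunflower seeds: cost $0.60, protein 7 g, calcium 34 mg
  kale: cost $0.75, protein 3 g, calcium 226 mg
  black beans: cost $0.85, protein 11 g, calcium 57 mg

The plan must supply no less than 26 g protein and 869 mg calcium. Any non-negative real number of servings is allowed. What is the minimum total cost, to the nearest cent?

$3.82

An LP optimum is at a vertex; with two nutrient constraints at most two foods are used. Check each candidate.
banana only: max(26/1, 869/15) = 57.93 servings → $14.48.
sunflower seeds only: max(26/7, 869/34) = 25.56 servings → $15.34.
kale only: max(26/3, 869/226) = 8.667 servings → $6.50.
black beans only: max(26/11, 869/57) = 15.25 servings → $12.96.
banana + sunflower seeds: intersection lies outside the first quadrant.
banana + kale with both tight: 18.06 servings and 2.646 servings → $6.50.
banana + black beans: the both-tight solution has a negative serving — not a feasible corner.
sunflower seeds + kale with both tight: 2.209 servings and 3.513 servings → $3.96.
sunflower seeds + black beans: intersection lies outside the first quadrant.
kale + black beans with both tight: 3.489 servings and 1.412 servings → $3.82.
Cheapest feasible corner: $3.82.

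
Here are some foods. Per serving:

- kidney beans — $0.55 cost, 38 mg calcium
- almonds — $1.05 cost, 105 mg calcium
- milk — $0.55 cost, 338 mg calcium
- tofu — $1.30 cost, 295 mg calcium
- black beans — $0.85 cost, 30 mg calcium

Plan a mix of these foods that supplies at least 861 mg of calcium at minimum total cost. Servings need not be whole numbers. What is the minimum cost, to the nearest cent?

Cost per mg of calcium: milk $0.0016, tofu $0.0044, almonds $0.0100, kidney beans $0.0145, black beans $0.0283.
With no serving limits, use only milk: 861 mg / 338 mg = 2.547 servings × $0.55 = $1.40.

$1.40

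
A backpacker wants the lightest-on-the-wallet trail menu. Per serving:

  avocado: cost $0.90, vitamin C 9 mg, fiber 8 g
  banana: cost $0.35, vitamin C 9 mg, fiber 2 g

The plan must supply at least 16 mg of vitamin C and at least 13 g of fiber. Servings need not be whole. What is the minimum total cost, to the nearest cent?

$1.49

A basic optimal solution has at most two foods positive. Try each food alone and each pair with both targets met exactly.
avocado only: max(16/9, 13/8) = 1.778 servings → $1.60.
banana only: max(16/9, 13/2) = 6.5 servings → $2.27.
avocado + banana with both tight: 1.574 servings and 0.2037 servings → $1.49.
The minimum over all feasible corners is $1.49.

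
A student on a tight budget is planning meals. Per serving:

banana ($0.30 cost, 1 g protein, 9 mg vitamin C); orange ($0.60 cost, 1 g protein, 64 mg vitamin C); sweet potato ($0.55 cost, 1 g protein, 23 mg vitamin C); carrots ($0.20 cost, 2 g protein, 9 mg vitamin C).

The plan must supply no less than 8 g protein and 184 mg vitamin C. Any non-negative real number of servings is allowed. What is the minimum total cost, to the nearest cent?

A basic optimal solution has at most two foods positive. Try each food alone and each pair with both targets met exactly.
banana only: max(8/1, 184/9) = 20.44 servings → $6.13.
orange only: max(8/1, 184/64) = 8 servings → $4.80.
sweet potato only: max(8/1, 184/23) = 8 servings → $4.40.
carrots only: max(8/2, 184/9) = 20.44 servings → $4.09.
banana + orange with both tight: 5.964 servings and 2.036 servings → $3.01.
banana + sweet potato with both tight: 0 servings and 8 servings → $4.40.
banana + carrots: intersection lies outside the first quadrant.
orange + sweet potato with both tight: 0 servings and 8 servings → $4.40.
orange + carrots with both tight: 2.487 servings and 2.756 servings → $2.04.
sweet potato + carrots with both tight: 8 servings and 0 servings → $4.40.
The minimum over all feasible corners is $2.04.

$2.04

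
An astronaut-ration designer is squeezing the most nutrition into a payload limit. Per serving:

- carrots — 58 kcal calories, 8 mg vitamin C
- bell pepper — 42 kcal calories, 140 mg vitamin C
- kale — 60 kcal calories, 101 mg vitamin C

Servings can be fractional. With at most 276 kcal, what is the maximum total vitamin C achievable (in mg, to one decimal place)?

Vitamin C per kcal: bell pepper 3.333, kale 1.683, carrots 0.1379.
With no serving limits, spend the whole calories allowance on bell pepper: 276 kcal / 42 kcal × 140 mg = 920.0 mg.

920.0 mg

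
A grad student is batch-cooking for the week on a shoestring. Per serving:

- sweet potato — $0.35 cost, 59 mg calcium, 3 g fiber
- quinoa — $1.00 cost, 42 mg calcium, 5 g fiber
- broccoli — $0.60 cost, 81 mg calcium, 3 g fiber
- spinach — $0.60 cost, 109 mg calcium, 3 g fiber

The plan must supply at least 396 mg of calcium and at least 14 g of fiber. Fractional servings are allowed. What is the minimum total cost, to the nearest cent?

$2.24

An LP optimum is at a vertex; with two nutrient constraints at most two foods are used. Check each candidate.
sweet potato only: max(396/59, 14/3) = 6.712 servings → $2.35.
quinoa only: max(396/42, 14/5) = 9.429 servings → $9.43.
broccoli only: max(396/81, 14/3) = 4.889 servings → $2.93.
spinach only: max(396/109, 14/3) = 4.667 servings → $2.80.
sweet potato + quinoa: the both-tight solution has a negative serving — not a feasible corner.
sweet potato + broccoli: the both-tight solution has a negative serving — not a feasible corner.
sweet potato + spinach with both tight: 2.253 servings and 2.413 servings → $2.24.
quinoa + broccoli: intersection lies outside the first quadrant.
quinoa + spinach with both tight: 0.8067 servings and 3.322 servings → $2.80.
broccoli + spinach with both tight: 4.024 servings and 0.6429 servings → $2.80.
Cheapest feasible corner: $2.24.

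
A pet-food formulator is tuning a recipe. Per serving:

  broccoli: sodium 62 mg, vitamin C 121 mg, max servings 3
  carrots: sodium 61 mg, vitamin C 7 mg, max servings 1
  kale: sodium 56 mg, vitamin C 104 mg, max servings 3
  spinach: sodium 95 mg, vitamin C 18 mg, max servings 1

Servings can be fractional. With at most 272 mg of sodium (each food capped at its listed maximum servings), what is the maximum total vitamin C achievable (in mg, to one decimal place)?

522.7 mg

Vitamin C per mg sodium: broccoli 1.952, kale 1.857, spinach 0.1895, carrots 0.1148.
Take 3 servings of broccoli: uses 186 mg sodium, +363.0 mg vitamin C (running total 363.0 mg).
Take 1.536 servings of kale: uses 86 mg sodium, +159.7 mg vitamin C (running total 522.7 mg).
Filling greedily by vitamin C-per-mg sodium is optimal for one linear limit, giving 522.7 mg.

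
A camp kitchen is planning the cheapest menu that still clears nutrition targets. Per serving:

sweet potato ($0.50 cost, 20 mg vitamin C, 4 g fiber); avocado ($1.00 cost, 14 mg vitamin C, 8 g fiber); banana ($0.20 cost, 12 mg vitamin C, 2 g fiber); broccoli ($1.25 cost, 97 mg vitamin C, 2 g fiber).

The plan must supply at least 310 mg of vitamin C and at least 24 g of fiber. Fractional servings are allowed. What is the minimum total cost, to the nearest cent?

$4.45

sweet potato only: max(310/20, 24/4) = 15.5 servings → $7.75.
avocado only: max(310/14, 24/8) = 22.14 servings → $22.14.
banana only: max(310/12, 24/2) = 25.83 servings → $5.17.
broccoli only: max(310/97, 24/2) = 12 servings → $15.00.
sweet potato + avocado: intersection lies outside the first quadrant.
sweet potato + banana: intersection lies outside the first quadrant.
sweet potato + broccoli with both tight: 4.908 servings and 2.184 servings → $5.18.
avocado + banana: the both-tight solution has a negative serving — not a feasible corner.
avocado + broccoli with both tight: 2.283 servings and 2.866 servings → $5.87.
banana + broccoli with both tight: 10.05 servings and 1.953 servings → $4.45.
Cheapest feasible corner: $4.45.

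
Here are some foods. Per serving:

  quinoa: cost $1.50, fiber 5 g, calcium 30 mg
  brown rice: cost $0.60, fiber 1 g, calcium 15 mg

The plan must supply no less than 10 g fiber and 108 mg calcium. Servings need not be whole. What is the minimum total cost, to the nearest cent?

$4.60

For a min-cost LP with two ≥-constraints, a basic feasible solution has at most two positive variables.
quinoa only: max(10/5, 108/30) = 3.6 servings → $5.40.
brown rice only: max(10/1, 108/15) = 10 servings → $6.00.
quinoa + brown rice with both tight: 0.9333 servings and 5.333 servings → $4.60.
The minimum over all feasible corners is $4.60.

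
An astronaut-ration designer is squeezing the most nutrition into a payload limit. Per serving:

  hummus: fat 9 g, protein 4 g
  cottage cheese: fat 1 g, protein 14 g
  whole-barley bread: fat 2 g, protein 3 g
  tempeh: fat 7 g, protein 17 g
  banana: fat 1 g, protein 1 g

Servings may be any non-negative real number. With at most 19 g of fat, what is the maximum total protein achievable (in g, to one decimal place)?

266.0 g

Protein per g fat: cottage cheese 14, tempeh 2.429, whole-barley bread 1.5, banana 1, hummus 0.4444.
With no serving limits, spend the whole fat allowance on cottage cheese: 19 g / 1 g × 14 g = 266.0 g.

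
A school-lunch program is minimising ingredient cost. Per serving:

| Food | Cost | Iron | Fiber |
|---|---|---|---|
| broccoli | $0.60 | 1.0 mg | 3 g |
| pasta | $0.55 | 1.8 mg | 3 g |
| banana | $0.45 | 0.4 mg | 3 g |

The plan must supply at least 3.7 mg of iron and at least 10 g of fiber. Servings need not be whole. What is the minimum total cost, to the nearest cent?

A basic optimal solution has at most two foods positive. Try each food alone and each pair with both targets met exactly.
broccoli only: max(3.7/1.0, 10/3) = 3.7 servings → $2.22.
pasta only: max(3.7/1.8, 10/3) = 3.333 servings → $1.83.
banana only: max(3.7/0.4, 10/3) = 9.25 servings → $4.16.
broccoli + pasta with both tight: 2.875 servings and 0.4583 servings → $1.98.
broccoli + banana: the both-tight solution has a negative serving — not a feasible corner.
pasta + banana with both tight: 1.69 servings and 1.643 servings → $1.67.
So the least-cost plan costs $1.67.

$1.67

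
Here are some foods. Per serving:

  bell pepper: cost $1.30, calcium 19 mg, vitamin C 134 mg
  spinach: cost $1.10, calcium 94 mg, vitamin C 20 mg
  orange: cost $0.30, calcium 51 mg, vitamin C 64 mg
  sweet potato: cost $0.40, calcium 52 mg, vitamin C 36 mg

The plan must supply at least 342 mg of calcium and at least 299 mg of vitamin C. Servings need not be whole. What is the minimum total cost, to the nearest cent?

At the optimum either one food covers both requirements or two foods hit both targets exactly; no other combination can be cheaper.
bell pepper only: max(342/19, 299/134) = 18 servings → $23.40.
spinach only: max(342/94, 299/20) = 14.95 servings → $16.45.
orange only: max(342/51, 299/64) = 6.706 servings → $2.01.
sweet potato only: max(342/52, 299/36) = 8.306 servings → $3.32.
bell pepper + spinach with both tight: 1.741 servings and 3.286 servings → $5.88.
bell pepper + orange: intersection lies outside the first quadrant.
bell pepper + sweet potato with both tight: 0.515 servings and 6.389 servings → $3.22.
spinach + orange with both tight: 1.329 servings and 4.257 servings → $2.74.
spinach + sweet potato with both targets exact would need a negative amount; discard.
orange + sweet potato with both tight: 2.169 servings and 4.45 servings → $2.43.
The minimum over all feasible corners is $2.01.

$2.01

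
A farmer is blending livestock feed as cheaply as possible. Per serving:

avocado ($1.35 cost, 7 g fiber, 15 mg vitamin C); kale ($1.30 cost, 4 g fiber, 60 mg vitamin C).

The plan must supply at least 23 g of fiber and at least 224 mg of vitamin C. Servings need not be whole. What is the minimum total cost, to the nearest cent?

$6.23

avocado only: max(23/7, 224/15) = 14.93 servings → $20.16.
kale only: max(23/4, 224/60) = 5.75 servings → $7.47.
avocado + kale with both tight: 1.344 servings and 3.397 servings → $6.23.
Cheapest feasible corner: $6.23.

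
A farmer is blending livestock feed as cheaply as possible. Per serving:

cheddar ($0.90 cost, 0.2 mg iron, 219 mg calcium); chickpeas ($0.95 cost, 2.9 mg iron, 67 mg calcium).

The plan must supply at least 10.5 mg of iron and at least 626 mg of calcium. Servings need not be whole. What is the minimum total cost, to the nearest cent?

An LP optimum is at a vertex; with two nutrient constraints at most two foods are used. Check each candidate.
cheddar only: max(10.5/0.2, 626/219) = 52.5 servings → $47.25.
chickpeas only: max(10.5/2.9, 626/67) = 9.343 servings → $8.88.
cheddar + chickpeas with both tight: 1.788 servings and 3.497 servings → $4.93.
The minimum over all feasible corners is $4.93.

$4.93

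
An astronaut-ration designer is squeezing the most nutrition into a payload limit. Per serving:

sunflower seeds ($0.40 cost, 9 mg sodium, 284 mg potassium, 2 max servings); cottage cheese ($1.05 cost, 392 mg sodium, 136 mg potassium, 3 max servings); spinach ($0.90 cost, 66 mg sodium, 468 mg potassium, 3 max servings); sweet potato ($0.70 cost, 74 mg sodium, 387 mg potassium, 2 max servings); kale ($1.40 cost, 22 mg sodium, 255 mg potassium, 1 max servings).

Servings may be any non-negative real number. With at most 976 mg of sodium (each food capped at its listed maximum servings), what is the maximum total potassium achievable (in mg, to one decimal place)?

Potassium per mg sodium: sunflower seeds 31.56, kale 11.59, spinach 7.091, sweet potato 5.23, cottage cheese 0.3469.
Take 2 servings of sunflower seeds: uses 18 mg sodium, +568.0 mg potassium (running total 568.0 mg).
Take 1 serving of kale: uses 22 mg sodium, +255.0 mg potassium (running total 823.0 mg).
Take 3 servings of spinach: uses 198 mg sodium, +1404.0 mg potassium (running total 2227.0 mg).
Take 2 servings of sweet potato: uses 148 mg sodium, +774.0 mg potassium (running total 3001.0 mg).
Take 1.505 servings of cottage cheese: uses 590 mg sodium, +204.7 mg potassium (running total 3205.7 mg).
Filling greedily by potassium-per-mg sodium is optimal for one linear limit, giving 3205.7 mg.

3205.7 mg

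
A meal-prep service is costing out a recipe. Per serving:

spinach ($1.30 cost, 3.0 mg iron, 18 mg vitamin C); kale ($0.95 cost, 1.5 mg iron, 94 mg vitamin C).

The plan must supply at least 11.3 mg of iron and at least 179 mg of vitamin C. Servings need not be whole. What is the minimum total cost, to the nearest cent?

$5.29

For a min-cost LP with two ≥-constraints, a basic feasible solution has at most two positive variables.
spinach only: max(11.3/3.0, 179/18) = 9.944 servings → $12.93.
kale only: max(11.3/1.5, 179/94) = 7.533 servings → $7.16.
spinach + kale with both tight: 3.113 servings and 1.308 servings → $5.29.
So the least-cost plan costs $5.29.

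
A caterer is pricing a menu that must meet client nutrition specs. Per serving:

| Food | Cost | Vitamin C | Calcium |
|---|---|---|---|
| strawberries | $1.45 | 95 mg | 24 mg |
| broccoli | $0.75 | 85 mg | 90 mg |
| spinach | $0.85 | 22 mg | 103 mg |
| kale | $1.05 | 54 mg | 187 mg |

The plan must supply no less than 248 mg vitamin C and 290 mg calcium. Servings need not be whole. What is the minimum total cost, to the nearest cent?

$2.31

Compare the cost at each extreme point of the feasible region.
strawberries only: max(248/95, 290/24) = 12.08 servings → $17.52.
broccoli only: max(248/85, 290/90) = 3.222 servings → $2.42.
spinach only: max(248/22, 290/103) = 11.27 servings → $9.58.
kale only: max(248/54, 290/187) = 4.593 servings → $4.82.
strawberries + broccoli: intersection lies outside the first quadrant.
strawberries + spinach with both tight: 2.07 servings and 2.333 servings → $4.98.
strawberries + kale with both tight: 1.865 servings and 1.311 servings → $4.08.
broccoli + spinach with both tight: 2.829 servings and 0.3439 servings → $2.41.
broccoli + kale with both tight: 2.784 servings and 0.2111 servings → $2.31.
spinach + kale with both targets exact would need a negative amount; discard.
The minimum over all feasible corners is $2.31.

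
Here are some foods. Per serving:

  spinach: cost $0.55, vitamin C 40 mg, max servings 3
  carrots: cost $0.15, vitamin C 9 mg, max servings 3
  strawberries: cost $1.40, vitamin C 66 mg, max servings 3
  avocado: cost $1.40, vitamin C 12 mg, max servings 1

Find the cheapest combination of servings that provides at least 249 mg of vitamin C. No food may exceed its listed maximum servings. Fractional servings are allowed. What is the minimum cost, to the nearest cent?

$4.26

Cost per mg of vitamin C: spinach $0.0138, carrots $0.0167, strawberries $0.0212, avocado $0.1167.
Take 3 servings of spinach: +120.0 mg vitamin C for $1.65 (total $1.65, still need 129.0 mg).
Take 3 servings of carrots: +27.0 mg vitamin C for $0.45 (total $2.10, still need 102.0 mg).
Take 1.545 servings of strawberries: +102.0 mg vitamin C for $2.16 (total $4.26, still need 0.0 mg).
Filling from the cheapest source first is optimal under one linear minimum: $4.26.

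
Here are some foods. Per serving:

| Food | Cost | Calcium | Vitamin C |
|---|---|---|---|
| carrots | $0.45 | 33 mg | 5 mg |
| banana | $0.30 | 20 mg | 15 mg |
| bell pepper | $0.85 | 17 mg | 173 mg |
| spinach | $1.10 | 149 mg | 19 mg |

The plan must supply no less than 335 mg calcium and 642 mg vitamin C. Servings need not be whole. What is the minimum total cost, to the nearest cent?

The cheapest plan sits at a corner of the feasible region — with two constraints it uses at most two foods.
carrots only: max(335/33, 642/5) = 128.4 servings → $57.78.
banana only: max(335/20, 642/15) = 42.8 servings → $12.84.
bell pepper only: max(335/17, 642/173) = 19.71 servings → $16.75.
spinach only: max(335/149, 642/19) = 33.79 servings → $37.17.
carrots + banana: the both-tight solution has a negative serving — not a feasible corner.
carrots + bell pepper with both tight: 8.364 servings and 3.469 servings → $6.71.
carrots + spinach with both targets exact would need a negative amount; discard.
banana + bell pepper with both tight: 14.68 servings and 2.438 servings → $6.48.
banana + spinach: intersection lies outside the first quadrant.
bell pepper + spinach with both tight: 3.508 servings and 1.848 servings → $5.01.
So the least-cost plan costs $5.01.

$5.01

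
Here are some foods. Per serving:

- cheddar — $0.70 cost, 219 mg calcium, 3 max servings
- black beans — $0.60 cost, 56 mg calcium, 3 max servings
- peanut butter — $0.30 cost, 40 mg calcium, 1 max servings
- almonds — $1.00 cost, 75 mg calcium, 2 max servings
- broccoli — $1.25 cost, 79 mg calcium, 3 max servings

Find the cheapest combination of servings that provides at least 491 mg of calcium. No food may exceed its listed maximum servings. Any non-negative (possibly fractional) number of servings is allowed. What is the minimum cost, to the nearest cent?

Cost per mg of calcium: cheddar $0.0032, peanut butter $0.0075, black beans $0.0107, almonds $0.0133, broccoli $0.0158.
Take 2.242 servings of cheddar: +491.0 mg calcium for $1.57 (total $1.57, still need 0.0 mg).
Filling from the cheapest source first is optimal under one linear minimum: $1.57.

$1.57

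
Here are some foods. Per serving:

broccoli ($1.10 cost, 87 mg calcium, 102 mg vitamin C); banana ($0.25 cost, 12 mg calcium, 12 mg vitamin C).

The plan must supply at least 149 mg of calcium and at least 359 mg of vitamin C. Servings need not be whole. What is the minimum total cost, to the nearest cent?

With two linear requirements the optimum uses one or two foods; enumerate the corners.
broccoli only: max(149/87, 359/102) = 3.52 servings → $3.87.
banana only: max(149/12, 359/12) = 29.92 servings → $7.48.
broccoli + banana: intersection lies outside the first quadrant.
So the least-cost plan costs $3.87.

$3.87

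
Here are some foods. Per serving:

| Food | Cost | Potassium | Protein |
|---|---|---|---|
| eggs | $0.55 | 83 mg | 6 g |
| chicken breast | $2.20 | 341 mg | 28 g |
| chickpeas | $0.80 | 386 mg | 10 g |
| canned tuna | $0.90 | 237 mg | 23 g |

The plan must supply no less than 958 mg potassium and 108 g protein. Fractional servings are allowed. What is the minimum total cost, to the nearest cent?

eggs only: max(958/83, 108/6) = 18 servings → $9.90.
chicken breast only: max(958/341, 108/28) = 3.857 servings → $8.49.
chickpeas only: max(958/386, 108/10) = 10.8 servings → $8.64.
canned tuna only: max(958/237, 108/23) = 4.696 servings → $4.23.
eggs + chicken breast with both targets exact would need a negative amount; discard.
eggs + chickpeas: intersection lies outside the first quadrant.
eggs + canned tuna with both targets exact would need a negative amount; discard.
chicken breast + chickpeas with both targets exact would need a negative amount; discard.
chicken breast + canned tuna with both targets exact would need a negative amount; discard.
chickpeas + canned tuna with both targets exact would need a negative amount; discard.
So the least-cost plan costs $4.23.

$4.23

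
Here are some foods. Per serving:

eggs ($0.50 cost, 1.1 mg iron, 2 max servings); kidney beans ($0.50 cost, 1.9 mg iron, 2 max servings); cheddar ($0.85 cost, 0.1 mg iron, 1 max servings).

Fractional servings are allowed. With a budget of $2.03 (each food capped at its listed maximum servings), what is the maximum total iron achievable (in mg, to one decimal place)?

6.0 mg

Iron per dollar: kidney beans 3.8, eggs 2.2, cheddar 0.1176.
Take 2 servings of kidney beans: spends $1.00, +3.8 mg iron (running total 3.8 mg).
Take 2 servings of eggs: spends $1.00, +2.2 mg iron (running total 6.0 mg).
Take 0.03529 servings of cheddar: spends $0.03, +0.0 mg iron (running total 6.0 mg).
Greedy by best ratio exhausts the cost allowance optimally: 6.0 mg.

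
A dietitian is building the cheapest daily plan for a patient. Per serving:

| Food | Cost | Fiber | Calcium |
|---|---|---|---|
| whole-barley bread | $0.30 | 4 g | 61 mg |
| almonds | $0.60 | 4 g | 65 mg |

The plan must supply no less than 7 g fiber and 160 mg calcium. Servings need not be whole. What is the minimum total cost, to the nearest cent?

$0.79

At the optimum either one food covers both requirements or two foods hit both targets exactly; no other combination can be cheaper.
whole-barley bread only: max(7/4, 160/61) = 2.623 servings → $0.79.
almonds only: max(7/4, 160/65) = 2.462 servings → $1.48.
whole-barley bread + almonds with both targets exact would need a negative amount; discard.
Cheapest feasible corner: $0.79.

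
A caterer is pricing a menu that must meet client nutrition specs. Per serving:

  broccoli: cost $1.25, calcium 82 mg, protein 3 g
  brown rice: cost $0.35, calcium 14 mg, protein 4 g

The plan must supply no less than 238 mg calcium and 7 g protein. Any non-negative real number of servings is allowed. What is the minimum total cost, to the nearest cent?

$3.63

A basic optimal solution has at most two foods positive. Try each food alone and each pair with both targets met exactly.
broccoli only: max(238/82, 7/3) = 2.902 servings → $3.63.
brown rice only: max(238/14, 7/4) = 17 servings → $5.95.
broccoli + brown rice: intersection lies outside the first quadrant.
So the least-cost plan costs $3.63.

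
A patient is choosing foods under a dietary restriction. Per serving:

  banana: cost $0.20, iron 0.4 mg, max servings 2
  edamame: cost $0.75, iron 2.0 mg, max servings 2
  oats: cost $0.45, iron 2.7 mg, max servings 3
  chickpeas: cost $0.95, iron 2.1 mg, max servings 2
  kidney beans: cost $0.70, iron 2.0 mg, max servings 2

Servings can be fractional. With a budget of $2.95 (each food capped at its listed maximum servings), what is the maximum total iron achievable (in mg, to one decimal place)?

12.6 mg

Iron per dollar: oats 6, kidney beans 2.857, edamame 2.667, chickpeas 2.211, banana 2.
Take 3 servings of oats: spends $1.35, +8.1 mg iron (running total 8.1 mg).
Take 2 servings of kidney beans: spends $1.40, +4.0 mg iron (running total 12.1 mg).
Take 0.2667 servings of edamame: spends $0.20, +0.5 mg iron (running total 12.6 mg).
Greedy by best ratio exhausts the cost allowance optimally: 12.6 mg.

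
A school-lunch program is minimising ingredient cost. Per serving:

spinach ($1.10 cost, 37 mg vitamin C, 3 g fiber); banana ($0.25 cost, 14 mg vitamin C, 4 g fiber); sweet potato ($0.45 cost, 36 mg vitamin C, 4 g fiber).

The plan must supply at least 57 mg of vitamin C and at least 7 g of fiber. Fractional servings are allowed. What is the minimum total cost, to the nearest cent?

$0.73

spinach only: max(57/37, 7/3) = 2.333 servings → $2.57.
banana only: max(57/14, 7/4) = 4.071 servings → $1.02.
sweet potato only: max(57/36, 7/4) = 1.75 servings → $0.79.
spinach + banana with both tight: 1.226 servings and 0.8302 servings → $1.56.
spinach + sweet potato: intersection lies outside the first quadrant.
banana + sweet potato with both tight: 0.2727 servings and 1.477 servings → $0.73.
The minimum over all feasible corners is $0.73.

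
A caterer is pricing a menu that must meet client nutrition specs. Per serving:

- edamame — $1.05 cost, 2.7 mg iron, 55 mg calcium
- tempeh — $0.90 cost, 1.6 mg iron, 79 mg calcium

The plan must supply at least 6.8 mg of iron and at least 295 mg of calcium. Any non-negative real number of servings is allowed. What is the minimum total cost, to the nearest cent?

Check every corner: each single food scaled to meet both minima, and each pair solved so both constraints bind.
edamame only: max(6.8/2.7, 295/55) = 5.364 servings → $5.63.
tempeh only: max(6.8/1.6, 295/79) = 4.25 servings → $3.83.
edamame + tempeh with both tight: 0.5204 servings and 3.372 servings → $3.58.
The minimum over all feasible corners is $3.58.

$3.58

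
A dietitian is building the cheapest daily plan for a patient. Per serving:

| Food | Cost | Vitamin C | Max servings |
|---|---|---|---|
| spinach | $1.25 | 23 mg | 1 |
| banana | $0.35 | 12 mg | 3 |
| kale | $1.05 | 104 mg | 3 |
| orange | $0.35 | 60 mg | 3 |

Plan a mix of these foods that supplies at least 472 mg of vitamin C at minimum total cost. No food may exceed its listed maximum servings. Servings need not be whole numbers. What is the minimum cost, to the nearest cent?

$4.00

Cost per mg of vitamin C: orange $0.0058, kale $0.0101, banana $0.0292, spinach $0.0543.
Take 3 servings of orange: +180.0 mg vitamin C for $1.05 (total $1.05, still need 292.0 mg).
Take 2.808 servings of kale: +292.0 mg vitamin C for $2.95 (total $4.00, still need 0.0 mg).
Filling from the cheapest source first is optimal under one linear minimum: $4.00.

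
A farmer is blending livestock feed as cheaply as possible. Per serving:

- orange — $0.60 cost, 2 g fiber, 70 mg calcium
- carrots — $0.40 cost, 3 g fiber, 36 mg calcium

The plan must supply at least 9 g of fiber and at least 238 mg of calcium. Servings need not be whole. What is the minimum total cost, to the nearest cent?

The cheapest plan sits at a corner of the feasible region — with two constraints it uses at most two foods.
orange only: max(9/2, 238/70) = 4.5 servings → $2.70.
carrots only: max(9/3, 238/36) = 6.611 servings → $2.64.
orange + carrots with both tight: 2.826 servings and 1.116 servings → $2.14.
The minimum over all feasible corners is $2.14.

$2.14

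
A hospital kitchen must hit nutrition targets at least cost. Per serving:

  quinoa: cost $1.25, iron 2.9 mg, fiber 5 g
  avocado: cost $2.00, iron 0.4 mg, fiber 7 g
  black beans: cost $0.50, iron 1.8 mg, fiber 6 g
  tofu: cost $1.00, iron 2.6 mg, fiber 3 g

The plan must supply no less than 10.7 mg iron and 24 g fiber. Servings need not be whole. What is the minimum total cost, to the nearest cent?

$2.97

An LP optimum is at a vertex; with two nutrient constraints at most two foods are used. Check each candidate.
quinoa only: max(10.7/2.9, 24/5) = 4.8 servings → $6.00.
avocado only: max(10.7/0.4, 24/7) = 26.75 servings → $53.50.
black beans only: max(10.7/1.8, 24/6) = 5.944 servings → $2.97.
tofu only: max(10.7/2.6, 24/3) = 8 servings → $8.00.
quinoa + avocado with both tight: 3.568 servings and 0.8798 servings → $6.22.
quinoa + black beans with both tight: 2.5 servings and 1.917 servings → $4.08.
quinoa + tofu with both targets exact would need a negative amount; discard.
avocado + black beans: intersection lies outside the first quadrant.
avocado + tofu with both tight: 1.782 servings and 3.841 servings → $7.41.
black beans + tofu with both tight: 2.971 servings and 2.059 servings → $3.54.
The minimum over all feasible corners is $2.97.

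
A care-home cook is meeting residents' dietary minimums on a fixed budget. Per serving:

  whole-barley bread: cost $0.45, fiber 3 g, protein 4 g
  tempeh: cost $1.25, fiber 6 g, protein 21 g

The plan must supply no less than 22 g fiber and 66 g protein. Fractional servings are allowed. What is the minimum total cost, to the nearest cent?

$4.29

An LP optimum is at a vertex; with two nutrient constraints at most two foods are used. Check each candidate.
whole-barley bread only: max(22/3, 66/4) = 16.5 servings → $7.42.
tempeh only: max(22/6, 66/21) = 3.667 servings → $4.58.
whole-barley bread + tempeh with both tight: 1.692 servings and 2.821 servings → $4.29.
Cheapest feasible corner: $4.29.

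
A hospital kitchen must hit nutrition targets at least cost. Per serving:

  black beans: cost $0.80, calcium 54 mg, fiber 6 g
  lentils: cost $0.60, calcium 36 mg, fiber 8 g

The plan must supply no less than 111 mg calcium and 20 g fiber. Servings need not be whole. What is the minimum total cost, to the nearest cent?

Compare the cost at each extreme point of the feasible region.
black beans only: max(111/54, 20/6) = 3.333 servings → $2.67.
lentils only: max(111/36, 20/8) = 3.083 servings → $1.85.
black beans + lentils with both tight: 0.7778 servings and 1.917 servings → $1.77.
Cheapest feasible corner: $1.77.

$1.77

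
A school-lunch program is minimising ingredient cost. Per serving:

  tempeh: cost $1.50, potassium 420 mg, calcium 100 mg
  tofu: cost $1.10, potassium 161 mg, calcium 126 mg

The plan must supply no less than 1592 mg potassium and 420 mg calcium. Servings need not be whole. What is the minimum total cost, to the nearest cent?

$5.93

For a min-cost LP with two ≥-constraints, a basic feasible solution has at most two positive variables.
tempeh only: max(1592/420, 420/100) = 4.2 servings → $6.30.
tofu only: max(1592/161, 420/126) = 9.888 servings → $10.88.
tempeh + tofu with both tight: 3.611 servings and 0.4671 servings → $5.93.
Cheapest feasible corner: $5.93.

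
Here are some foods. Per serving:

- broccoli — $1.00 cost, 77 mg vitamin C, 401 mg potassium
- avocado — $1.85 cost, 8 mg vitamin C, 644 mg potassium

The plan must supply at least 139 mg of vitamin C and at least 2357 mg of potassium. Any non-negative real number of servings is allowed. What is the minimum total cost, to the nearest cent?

$5.88

broccoli only: max(139/77, 2357/401) = 5.878 servings → $5.88.
avocado only: max(139/8, 2357/644) = 17.38 servings → $32.14.
broccoli + avocado with both tight: 1.524 servings and 2.711 servings → $6.54.
The minimum over all feasible corners is $5.88.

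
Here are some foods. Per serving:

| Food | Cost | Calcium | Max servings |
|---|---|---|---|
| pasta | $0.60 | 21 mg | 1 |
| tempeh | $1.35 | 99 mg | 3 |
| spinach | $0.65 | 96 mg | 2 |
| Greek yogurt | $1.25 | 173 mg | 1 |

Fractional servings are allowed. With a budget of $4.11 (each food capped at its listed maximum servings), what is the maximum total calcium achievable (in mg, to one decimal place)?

479.4 mg

Calcium per dollar: spinach 147.7, Greek yogurt 138.4, tempeh 73.33, pasta 35.
Take 2 servings of spinach: spends $1.30, +192.0 mg calcium (running total 192.0 mg).
Take 1 serving of Greek yogurt: spends $1.25, +173.0 mg calcium (running total 365.0 mg).
Take 1.156 servings of tempeh: spends $1.56, +114.4 mg calcium (running total 479.4 mg).
Greedy by best ratio exhausts the cost allowance optimally: 479.4 mg.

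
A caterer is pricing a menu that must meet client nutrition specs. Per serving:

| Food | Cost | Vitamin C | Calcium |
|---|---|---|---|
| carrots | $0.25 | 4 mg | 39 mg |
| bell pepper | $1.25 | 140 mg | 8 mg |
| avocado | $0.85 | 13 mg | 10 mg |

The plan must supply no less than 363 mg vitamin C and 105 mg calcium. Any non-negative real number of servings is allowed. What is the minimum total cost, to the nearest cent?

carrots only: max(363/4, 105/39) = 90.75 servings → $22.69.
bell pepper only: max(363/140, 105/8) = 13.12 servings → $16.41.
avocado only: max(363/13, 105/10) = 27.92 servings → $23.73.
carrots + bell pepper with both tight: 2.173 servings and 2.531 servings → $3.71.
carrots + avocado with both targets exact would need a negative amount; discard.
bell pepper + avocado with both tight: 1.748 servings and 9.102 servings → $9.92.
The minimum over all feasible corners is $3.71.

$3.71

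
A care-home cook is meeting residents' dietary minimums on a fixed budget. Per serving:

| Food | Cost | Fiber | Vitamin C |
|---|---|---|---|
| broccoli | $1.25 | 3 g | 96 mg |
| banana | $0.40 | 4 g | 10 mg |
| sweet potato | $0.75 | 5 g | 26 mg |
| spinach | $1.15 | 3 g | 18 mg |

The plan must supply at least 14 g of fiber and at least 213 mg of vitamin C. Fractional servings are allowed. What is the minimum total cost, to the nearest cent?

At the optimum either one food covers both requirements or two foods hit both targets exactly; no other combination can be cheaper.
broccoli only: max(14/3, 213/96) = 4.667 servings → $5.83.
banana only: max(14/4, 213/10) = 21.3 servings → $8.52.
sweet potato only: max(14/5, 213/26) = 8.192 servings → $6.14.
spinach only: max(14/3, 213/18) = 11.83 servings → $13.61.
broccoli + banana with both tight: 2.011 servings and 1.992 servings → $3.31.
broccoli + sweet potato with both tight: 1.744 servings and 1.754 servings → $3.50.
broccoli + spinach with both tight: 1.654 servings and 3.013 servings → $5.53.
banana + sweet potato: intersection lies outside the first quadrant.
banana + spinach with both targets exact would need a negative amount; discard.
sweet potato + spinach: the both-tight solution has a negative serving — not a feasible corner.
The minimum over all feasible corners is $3.31.

$3.31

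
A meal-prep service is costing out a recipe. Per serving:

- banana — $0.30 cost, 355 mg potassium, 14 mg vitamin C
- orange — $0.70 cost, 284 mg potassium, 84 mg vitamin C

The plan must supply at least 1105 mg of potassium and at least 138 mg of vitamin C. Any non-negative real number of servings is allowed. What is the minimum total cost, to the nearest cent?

Check every corner: each single food scaled to meet both minima, and each pair solved so both constraints bind.
banana only: max(1105/355, 138/14) = 9.857 servings → $2.96.
orange only: max(1105/284, 138/84) = 3.891 servings → $2.72.
banana + orange with both tight: 2.075 servings and 1.297 servings → $1.53.
The minimum over all feasible corners is $1.53.

$1.53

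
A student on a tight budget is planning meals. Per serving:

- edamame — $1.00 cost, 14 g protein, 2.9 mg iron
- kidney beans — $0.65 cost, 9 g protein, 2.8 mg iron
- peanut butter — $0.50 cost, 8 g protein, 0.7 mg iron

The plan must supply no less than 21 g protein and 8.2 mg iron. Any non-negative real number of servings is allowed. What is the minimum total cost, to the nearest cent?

$1.90

At the optimum either one food covers both requirements or two foods hit both targets exactly; no other combination can be cheaper.
edamame only: max(21/14, 8.2/2.9) = 2.828 servings → $2.83.
kidney beans only: max(21/9, 8.2/2.8) = 2.929 servings → $1.90.
peanut butter only: max(21/8, 8.2/0.7) = 11.71 servings → $5.86.
edamame + kidney beans: the both-tight solution has a negative serving — not a feasible corner.
edamame + peanut butter: the both-tight solution has a negative serving — not a feasible corner.
kidney beans + peanut butter: intersection lies outside the first quadrant.
Cheapest feasible corner: $1.90.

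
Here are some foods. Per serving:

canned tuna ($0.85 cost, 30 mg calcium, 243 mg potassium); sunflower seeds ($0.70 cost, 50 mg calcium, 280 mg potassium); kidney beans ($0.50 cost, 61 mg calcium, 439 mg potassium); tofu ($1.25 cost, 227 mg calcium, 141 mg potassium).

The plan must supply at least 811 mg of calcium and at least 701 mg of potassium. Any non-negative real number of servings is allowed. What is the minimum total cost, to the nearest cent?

This is a tiny linear program; its minimum lies at a vertex of the feasible set. List the vertices and price them.
canned tuna only: max(811/30, 701/243) = 27.03 servings → $22.98.
sunflower seeds only: max(811/50, 701/280) = 16.22 servings → $11.35.
kidney beans only: max(811/61, 701/439) = 13.3 servings → $6.65.
tofu only: max(811/227, 701/141) = 4.972 servings → $6.21.
canned tuna + sunflower seeds with both targets exact would need a negative amount; discard.
canned tuna + kidney beans: the both-tight solution has a negative serving — not a feasible corner.
canned tuna + tofu with both tight: 0.8792 servings and 3.456 servings → $5.07.
sunflower seeds + kidney beans: the both-tight solution has a negative serving — not a feasible corner.
sunflower seeds + tofu with both tight: 0.7924 servings and 3.398 servings → $4.80.
kidney beans + tofu with both tight: 0.4918 servings and 3.441 servings → $4.55.
The minimum over all feasible corners is $4.55.

$4.55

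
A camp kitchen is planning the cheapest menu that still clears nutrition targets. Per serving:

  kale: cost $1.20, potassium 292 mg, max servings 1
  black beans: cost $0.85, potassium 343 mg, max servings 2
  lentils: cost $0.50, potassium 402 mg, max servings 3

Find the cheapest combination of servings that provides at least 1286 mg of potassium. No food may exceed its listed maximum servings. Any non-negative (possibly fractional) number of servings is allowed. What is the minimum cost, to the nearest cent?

$1.70

Cost per mg of potassium: lentils $0.0012, black beans $0.0025, kale $0.0041.
Take 3 servings of lentils: +1206.0 mg potassium for $1.50 (total $1.50, still need 80.0 mg).
Take 0.2332 servings of black beans: +80.0 mg potassium for $0.20 (total $1.70, still need 0.0 mg).
Filling from the cheapest source first is optimal under one linear minimum: $1.70.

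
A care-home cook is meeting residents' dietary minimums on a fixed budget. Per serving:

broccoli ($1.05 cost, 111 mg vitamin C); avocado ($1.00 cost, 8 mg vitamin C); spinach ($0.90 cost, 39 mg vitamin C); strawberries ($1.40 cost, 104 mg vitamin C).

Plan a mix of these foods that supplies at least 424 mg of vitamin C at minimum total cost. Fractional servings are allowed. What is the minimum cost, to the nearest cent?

$4.01

Cost per mg of vitamin C: broccoli $0.0095, strawberries $0.0135, spinach $0.0231, avocado $0.1250.
With no serving limits, use only broccoli: 424 mg / 111 mg = 3.82 servings × $1.05 = $4.01.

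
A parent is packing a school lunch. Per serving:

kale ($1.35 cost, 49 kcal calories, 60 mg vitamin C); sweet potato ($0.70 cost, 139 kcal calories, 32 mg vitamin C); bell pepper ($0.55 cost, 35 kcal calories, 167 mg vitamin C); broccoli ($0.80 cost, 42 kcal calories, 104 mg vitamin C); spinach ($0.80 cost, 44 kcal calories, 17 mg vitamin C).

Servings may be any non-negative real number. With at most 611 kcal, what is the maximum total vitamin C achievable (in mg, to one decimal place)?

Vitamin C per kcal: bell pepper 4.771, broccoli 2.476, kale 1.224, spinach 0.3864, sweet potato 0.2302.
With no serving limits, spend the whole calories allowance on bell pepper: 611 kcal / 35 kcal × 167 mg = 2915.3 mg.

2915.3 mg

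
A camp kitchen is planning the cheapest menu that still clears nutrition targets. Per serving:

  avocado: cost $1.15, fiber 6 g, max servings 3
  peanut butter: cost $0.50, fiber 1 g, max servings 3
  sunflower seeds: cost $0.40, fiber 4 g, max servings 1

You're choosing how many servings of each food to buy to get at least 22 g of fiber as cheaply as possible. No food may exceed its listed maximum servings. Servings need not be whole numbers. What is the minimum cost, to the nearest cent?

$3.85

Cost per g of fiber: sunflower seeds $0.1000, avocado $0.1917, peanut butter $0.5000.
Take 1 serving of sunflower seeds: +4.0 g fiber for $0.40 (total $0.40, still need 18.0 g).
Take 3 servings of avocado: +18.0 g fiber for $3.45 (total $3.85, still need 0.0 g).
Greedy by cheapest-per-g is optimal for a single linear constraint, so the minimum cost is $3.85.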